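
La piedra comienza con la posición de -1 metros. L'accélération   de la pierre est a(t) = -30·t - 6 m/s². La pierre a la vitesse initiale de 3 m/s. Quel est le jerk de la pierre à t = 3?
Pour résoudre ceci, nous devons prendre 1 dérivée de notre équation de l'accélération a(t) = -30·t - 6. En dérivant l'accélération, nous obtenons le jerk: j(t) = -30. De l'équation du jerk j(t) = -30, nous substituons t = 3 pour obtenir j = -30.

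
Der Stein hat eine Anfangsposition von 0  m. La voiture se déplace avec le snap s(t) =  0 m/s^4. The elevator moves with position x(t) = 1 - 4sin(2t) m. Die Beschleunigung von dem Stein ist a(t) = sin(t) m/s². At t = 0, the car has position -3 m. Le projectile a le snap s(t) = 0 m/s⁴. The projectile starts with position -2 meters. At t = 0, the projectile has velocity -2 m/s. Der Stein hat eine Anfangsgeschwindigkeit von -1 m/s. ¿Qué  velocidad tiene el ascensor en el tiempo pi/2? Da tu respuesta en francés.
Pour résoudre ceci, nous devons prendre 1 dérivée de notre équation de la position x(t) = 1 - 4·sin(2·t). En prenant d/dt de x(t), nous trouvons v(t) = -8·cos(2·t). En utilisant v(t) = -8·cos(2·t) et en substituant t = pi/2, nous trouvons v = 8.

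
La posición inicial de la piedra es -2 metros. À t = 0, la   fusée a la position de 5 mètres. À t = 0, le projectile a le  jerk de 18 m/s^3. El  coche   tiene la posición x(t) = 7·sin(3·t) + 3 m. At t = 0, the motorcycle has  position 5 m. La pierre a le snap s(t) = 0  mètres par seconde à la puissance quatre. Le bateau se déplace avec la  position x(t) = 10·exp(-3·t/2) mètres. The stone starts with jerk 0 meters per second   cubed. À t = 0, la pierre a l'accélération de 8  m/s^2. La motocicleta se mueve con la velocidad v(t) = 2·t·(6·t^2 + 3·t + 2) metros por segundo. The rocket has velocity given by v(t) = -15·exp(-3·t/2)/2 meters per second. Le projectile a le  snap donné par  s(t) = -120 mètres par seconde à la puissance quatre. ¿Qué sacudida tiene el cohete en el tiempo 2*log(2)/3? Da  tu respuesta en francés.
Pour résoudre ceci, nous devons prendre 2 dérivées de notre équation de la vitesse v(t) = -15·exp(-3·t/2)/2. La dérivée de la vitesse donne l'accélération: a(t) = 45·exp(-3·t/2)/4. En prenant d/dt de a(t), nous trouvons j(t) = -135·exp(-3·t/2)/8. En utilisant j(t) = -135·exp(-3·t/2)/8 et en substituant t = 2*log(2)/3, nous trouvons j = -135/16.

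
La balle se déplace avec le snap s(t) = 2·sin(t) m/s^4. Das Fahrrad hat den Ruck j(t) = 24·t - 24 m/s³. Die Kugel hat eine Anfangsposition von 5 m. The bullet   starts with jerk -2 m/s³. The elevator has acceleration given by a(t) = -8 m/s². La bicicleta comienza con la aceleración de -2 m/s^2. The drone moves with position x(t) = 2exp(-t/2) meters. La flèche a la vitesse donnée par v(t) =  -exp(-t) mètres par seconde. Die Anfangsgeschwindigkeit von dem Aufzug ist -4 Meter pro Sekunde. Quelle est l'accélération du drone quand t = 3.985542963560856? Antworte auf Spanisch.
Debemos derivar nuestra ecuación de la posición x(t) = 2·exp(-t/2) 2 veces. La derivada de la posición da la velocidad: v(t) = -exp(-t/2). Tomando d/dt de v(t), encontramos a(t) = exp(-t/2)/2. Tenemos la aceleración a(t) = exp(-t/2)/2. Sustituyendo t = 3.985542963560856: a(3.985542963560856) = 0.0681585505330793.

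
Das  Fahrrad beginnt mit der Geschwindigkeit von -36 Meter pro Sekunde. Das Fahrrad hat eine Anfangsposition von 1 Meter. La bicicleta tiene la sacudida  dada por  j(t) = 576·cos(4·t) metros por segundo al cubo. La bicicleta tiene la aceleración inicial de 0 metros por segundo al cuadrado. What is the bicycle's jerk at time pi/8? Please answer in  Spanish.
Tenemos la sacudida j(t) = 576·cos(4·t). Sustituyendo t = pi/8: j(pi/8) = 0.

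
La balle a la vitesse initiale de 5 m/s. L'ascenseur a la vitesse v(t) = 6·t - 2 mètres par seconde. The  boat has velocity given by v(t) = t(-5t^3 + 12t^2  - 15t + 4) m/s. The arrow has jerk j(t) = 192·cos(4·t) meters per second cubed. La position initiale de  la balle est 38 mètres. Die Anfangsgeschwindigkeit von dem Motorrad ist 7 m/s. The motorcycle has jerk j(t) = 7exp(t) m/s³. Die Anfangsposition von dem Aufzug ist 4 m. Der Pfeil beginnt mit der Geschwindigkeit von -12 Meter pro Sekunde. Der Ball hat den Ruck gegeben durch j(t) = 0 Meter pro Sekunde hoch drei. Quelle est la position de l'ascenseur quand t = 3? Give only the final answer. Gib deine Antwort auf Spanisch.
La respuesta es 25.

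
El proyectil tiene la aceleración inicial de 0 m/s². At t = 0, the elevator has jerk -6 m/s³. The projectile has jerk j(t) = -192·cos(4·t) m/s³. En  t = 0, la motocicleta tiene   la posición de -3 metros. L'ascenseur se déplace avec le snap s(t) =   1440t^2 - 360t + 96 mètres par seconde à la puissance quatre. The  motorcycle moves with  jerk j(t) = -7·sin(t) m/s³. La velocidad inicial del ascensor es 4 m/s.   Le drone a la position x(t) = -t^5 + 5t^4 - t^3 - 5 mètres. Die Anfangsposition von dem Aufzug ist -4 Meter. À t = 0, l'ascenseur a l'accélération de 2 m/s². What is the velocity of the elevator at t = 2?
Starting from snap s(t) = 1440·t^2 - 360·t + 96, we take 3 integrals. The integral of snap is jerk. Using j(0) = -6, we get j(t) = 480·t^3 - 180·t^2 + 96·t - 6. Taking ∫j(t)dt and applying a(0) = 2, we find a(t) = 120·t^4 - 60·t^3 + 48·t^2 - 6·t + 2. The antiderivative of acceleration, with v(0) = 4, gives velocity: v(t) = 24·t^5 - 15·t^4 + 16·t^3 - 3·t^2 + 2·t + 4. We have velocity v(t) = 24·t^5 - 15·t^4 + 16·t^3 - 3·t^2 + 2·t + 4. Substituting t = 2: v(2) = 652.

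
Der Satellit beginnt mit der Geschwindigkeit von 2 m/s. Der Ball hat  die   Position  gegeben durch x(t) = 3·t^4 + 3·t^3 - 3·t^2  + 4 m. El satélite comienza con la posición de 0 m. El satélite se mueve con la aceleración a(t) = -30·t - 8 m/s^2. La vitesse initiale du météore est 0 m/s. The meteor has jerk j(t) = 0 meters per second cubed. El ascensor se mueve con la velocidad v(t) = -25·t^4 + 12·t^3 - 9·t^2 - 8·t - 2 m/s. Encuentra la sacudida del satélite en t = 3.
Debemos derivar nuestra ecuación de la aceleración a(t) = -30·t - 8 1 vez. Derivando la aceleración, obtenemos la sacudida: j(t) = -30. Usando j(t) = -30 y sustituyendo t = 3, encontramos j = -30.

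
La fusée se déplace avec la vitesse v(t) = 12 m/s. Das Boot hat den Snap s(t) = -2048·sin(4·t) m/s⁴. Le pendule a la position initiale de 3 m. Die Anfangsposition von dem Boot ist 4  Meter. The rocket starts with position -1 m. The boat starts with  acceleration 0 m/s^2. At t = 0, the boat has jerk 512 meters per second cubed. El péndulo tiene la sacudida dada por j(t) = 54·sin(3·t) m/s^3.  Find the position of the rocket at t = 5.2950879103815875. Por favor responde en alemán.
Um dies zu lösen, müssen wir 1 Stammfunktion unserer Gleichung für die Geschwindigkeit v(t) = 12 finden. Mit ∫v(t)dt und Anwendung von x(0) = -1, finden wir x(t) = 12·t - 1. Wir haben die Position x(t) = 12·t - 1. Durch Einsetzen von t = 5.2950879103815875: x(5.2950879103815875) = 62.5410549245791.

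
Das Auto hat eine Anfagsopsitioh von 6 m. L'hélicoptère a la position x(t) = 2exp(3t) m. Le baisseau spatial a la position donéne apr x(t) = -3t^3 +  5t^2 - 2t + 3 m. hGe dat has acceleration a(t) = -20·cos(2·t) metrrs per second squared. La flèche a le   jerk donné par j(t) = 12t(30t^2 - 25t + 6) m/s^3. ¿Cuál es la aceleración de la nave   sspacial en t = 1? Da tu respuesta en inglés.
Starting from position x(t) = -3·t^3 + 5·t^2 - 2·t + 3, we take 2 derivatives. Taking d/dt of x(t), we find v(t) = -9·t^2 + 10·t - 2. The derivative of velocity gives acceleration: a(t) = 10 - 18·t. Using a(t) = 10 - 18·t and substituting t = 1, we find a = -8.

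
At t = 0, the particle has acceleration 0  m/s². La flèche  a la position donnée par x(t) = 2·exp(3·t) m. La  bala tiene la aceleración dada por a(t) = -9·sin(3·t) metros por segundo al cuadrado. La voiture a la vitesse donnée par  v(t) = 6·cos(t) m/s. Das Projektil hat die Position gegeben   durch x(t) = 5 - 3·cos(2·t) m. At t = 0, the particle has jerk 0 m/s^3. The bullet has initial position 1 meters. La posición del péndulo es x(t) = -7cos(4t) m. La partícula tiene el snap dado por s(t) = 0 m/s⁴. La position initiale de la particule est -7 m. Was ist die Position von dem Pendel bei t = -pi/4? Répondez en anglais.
Using x(t) = -7·cos(4·t) and substituting t = -pi/4, we find x = 7.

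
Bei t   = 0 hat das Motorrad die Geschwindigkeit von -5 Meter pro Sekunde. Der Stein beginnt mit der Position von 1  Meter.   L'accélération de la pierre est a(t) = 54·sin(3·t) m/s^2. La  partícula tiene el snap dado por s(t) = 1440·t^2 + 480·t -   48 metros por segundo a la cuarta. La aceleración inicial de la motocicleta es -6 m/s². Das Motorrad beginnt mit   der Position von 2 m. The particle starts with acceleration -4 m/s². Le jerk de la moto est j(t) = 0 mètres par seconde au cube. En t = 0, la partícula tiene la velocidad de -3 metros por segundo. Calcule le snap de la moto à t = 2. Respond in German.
Wir müssen unsere Gleichung für den Ruck j(t) = 0 1-mal ableiten. Durch Ableiten von dem Ruck erhalten wir den Snap: s(t) = 0. Aus der Gleichung für den Snap s(t) = 0, setzen wir t = 2 ein und erhalten s = 0.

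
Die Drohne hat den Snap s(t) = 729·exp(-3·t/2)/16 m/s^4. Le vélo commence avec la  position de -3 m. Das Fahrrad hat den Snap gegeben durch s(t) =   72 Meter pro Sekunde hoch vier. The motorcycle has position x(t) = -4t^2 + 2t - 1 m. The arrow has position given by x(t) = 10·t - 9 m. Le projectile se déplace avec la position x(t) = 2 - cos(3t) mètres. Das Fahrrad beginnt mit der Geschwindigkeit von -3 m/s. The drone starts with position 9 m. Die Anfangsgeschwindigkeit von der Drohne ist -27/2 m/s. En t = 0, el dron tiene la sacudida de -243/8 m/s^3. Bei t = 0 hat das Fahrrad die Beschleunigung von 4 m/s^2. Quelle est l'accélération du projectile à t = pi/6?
Nous devons dériver notre équation de la position x(t) = 2 - cos(3·t) 2 fois. La dérivée de la position donne la vitesse: v(t) = 3·sin(3·t). En dérivant la vitesse, nous obtenons l'accélération: a(t) = 9·cos(3·t). En utilisant a(t) = 9·cos(3·t) et en substituant t = pi/6, nous trouvons a = 0.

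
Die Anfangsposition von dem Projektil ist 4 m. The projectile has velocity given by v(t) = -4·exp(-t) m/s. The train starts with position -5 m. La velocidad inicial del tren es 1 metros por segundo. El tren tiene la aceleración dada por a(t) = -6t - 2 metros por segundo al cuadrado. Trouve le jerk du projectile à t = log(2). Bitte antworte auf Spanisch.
Partiendo de la velocidad v(t) = -4·exp(-t), tomamos 2 derivadas. Tomando d/dt de v(t), encontramos a(t) = 4·exp(-t). La derivada de la aceleración da la sacudida: j(t) = -4·exp(-t). Usando j(t) = -4·exp(-t) y sustituyendo t = log(2), encontramos j = -2.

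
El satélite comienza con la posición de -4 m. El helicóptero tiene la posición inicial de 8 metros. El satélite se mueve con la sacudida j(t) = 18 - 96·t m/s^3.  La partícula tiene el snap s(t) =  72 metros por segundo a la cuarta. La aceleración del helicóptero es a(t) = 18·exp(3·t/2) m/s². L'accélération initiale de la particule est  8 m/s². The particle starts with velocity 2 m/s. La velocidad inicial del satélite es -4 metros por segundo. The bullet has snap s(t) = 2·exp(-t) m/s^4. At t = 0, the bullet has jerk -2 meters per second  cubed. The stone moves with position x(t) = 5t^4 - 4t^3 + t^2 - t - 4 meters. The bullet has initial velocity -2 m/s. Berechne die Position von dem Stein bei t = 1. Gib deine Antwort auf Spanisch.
Usando x(t) = 5·t^4 - 4·t^3 + t^2 - t - 4 y sustituyendo t = 1, encontramos x = -3.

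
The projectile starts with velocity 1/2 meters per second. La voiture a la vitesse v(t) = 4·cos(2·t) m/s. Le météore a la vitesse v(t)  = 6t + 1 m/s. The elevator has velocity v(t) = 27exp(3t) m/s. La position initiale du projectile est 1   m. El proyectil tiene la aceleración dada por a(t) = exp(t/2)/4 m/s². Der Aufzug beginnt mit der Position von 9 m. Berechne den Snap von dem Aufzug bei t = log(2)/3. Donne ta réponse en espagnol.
Partiendo de la velocidad v(t) = 27·exp(3·t), tomamos 3 derivadas. Derivando la velocidad, obtenemos la aceleración: a(t) = 81·exp(3·t). La derivada de la aceleración da la sacudida: j(t) = 243·exp(3·t). La derivada de la sacudida da el snap: s(t) = 729·exp(3·t). De la ecuación del snap s(t) = 729·exp(3·t), sustituimos t = log(2)/3 para obtener s = 1458.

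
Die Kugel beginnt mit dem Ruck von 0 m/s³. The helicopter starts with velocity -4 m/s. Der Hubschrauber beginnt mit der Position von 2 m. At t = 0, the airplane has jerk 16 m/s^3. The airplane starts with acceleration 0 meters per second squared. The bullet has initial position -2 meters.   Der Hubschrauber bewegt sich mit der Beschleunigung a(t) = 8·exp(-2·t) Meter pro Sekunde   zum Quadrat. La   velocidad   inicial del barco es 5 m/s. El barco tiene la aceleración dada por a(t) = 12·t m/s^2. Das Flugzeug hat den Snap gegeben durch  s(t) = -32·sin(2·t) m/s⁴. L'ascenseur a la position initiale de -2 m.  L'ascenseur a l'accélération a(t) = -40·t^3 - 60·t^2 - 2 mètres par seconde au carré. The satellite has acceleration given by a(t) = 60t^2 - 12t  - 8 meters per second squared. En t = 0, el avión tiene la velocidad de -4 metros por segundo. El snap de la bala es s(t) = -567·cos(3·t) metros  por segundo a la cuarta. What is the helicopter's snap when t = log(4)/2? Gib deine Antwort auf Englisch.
We must differentiate our acceleration equation a(t) = 8·exp(-2·t) 2 times. Taking d/dt of a(t), we find j(t) = -16·exp(-2·t). Differentiating jerk, we get snap: s(t) = 32·exp(-2·t). We have snap s(t) = 32·exp(-2·t). Substituting t = log(4)/2: s(log(4)/2) = 8.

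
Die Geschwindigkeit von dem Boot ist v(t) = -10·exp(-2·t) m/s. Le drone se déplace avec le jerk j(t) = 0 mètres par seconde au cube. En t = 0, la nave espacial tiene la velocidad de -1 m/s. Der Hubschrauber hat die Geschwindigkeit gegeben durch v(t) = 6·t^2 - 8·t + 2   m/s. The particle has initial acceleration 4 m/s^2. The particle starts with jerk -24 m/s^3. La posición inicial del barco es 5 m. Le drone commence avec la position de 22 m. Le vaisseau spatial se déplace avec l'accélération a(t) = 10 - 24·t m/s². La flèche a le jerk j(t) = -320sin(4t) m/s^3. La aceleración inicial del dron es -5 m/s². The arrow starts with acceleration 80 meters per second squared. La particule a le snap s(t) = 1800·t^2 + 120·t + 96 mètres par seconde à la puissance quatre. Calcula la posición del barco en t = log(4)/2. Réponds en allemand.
Wir müssen unsere Gleichung für die Geschwindigkeit v(t) = -10·exp(-2·t) 1-mal integrieren. Das Integral von der Geschwindigkeit, mit x(0) = 5, ergibt die Position: x(t) = 5·exp(-2·t). Wir haben die Position x(t) = 5·exp(-2·t). Durch Einsetzen von t = log(4)/2: x(log(4)/2) = 5/4.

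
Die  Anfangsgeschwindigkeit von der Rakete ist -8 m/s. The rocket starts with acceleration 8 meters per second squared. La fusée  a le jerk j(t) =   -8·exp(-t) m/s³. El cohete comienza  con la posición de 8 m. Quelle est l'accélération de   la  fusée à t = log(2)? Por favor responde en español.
Debemos encontrar la antiderivada de nuestra ecuación de la sacudida j(t) = -8·exp(-t) 1 vez. Integrando la sacudida y usando la condición inicial a(0) = 8, obtenemos a(t) = 8·exp(-t). De la ecuación de la aceleración a(t) = 8·exp(-t), sustituimos t = log(2) para obtener a = 4.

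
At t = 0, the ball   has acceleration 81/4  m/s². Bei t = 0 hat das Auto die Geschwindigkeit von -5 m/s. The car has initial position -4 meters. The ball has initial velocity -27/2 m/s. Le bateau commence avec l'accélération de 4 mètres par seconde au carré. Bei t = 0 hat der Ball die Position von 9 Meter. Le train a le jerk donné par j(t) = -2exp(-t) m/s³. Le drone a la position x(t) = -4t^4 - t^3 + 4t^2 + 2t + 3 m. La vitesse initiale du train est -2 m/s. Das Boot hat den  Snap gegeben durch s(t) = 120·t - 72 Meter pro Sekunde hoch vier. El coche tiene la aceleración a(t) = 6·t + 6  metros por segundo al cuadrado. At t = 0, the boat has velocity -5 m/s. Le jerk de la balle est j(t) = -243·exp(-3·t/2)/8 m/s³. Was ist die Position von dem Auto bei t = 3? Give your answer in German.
Um dies zu lösen, müssen wir 2 Integrale unserer Gleichung für die Beschleunigung a(t) = 6·t + 6 finden. Das Integral von der Beschleunigung, mit v(0) = -5, ergibt die Geschwindigkeit: v(t) = 3·t^2 + 6·t - 5. Die Stammfunktion von der Geschwindigkeit, mit x(0) = -4, ergibt die Position: x(t) = t^3 + 3·t^2 - 5·t - 4. Mit x(t) = t^3 + 3·t^2 - 5·t - 4 und Einsetzen von t = 3, finden wir x = 35.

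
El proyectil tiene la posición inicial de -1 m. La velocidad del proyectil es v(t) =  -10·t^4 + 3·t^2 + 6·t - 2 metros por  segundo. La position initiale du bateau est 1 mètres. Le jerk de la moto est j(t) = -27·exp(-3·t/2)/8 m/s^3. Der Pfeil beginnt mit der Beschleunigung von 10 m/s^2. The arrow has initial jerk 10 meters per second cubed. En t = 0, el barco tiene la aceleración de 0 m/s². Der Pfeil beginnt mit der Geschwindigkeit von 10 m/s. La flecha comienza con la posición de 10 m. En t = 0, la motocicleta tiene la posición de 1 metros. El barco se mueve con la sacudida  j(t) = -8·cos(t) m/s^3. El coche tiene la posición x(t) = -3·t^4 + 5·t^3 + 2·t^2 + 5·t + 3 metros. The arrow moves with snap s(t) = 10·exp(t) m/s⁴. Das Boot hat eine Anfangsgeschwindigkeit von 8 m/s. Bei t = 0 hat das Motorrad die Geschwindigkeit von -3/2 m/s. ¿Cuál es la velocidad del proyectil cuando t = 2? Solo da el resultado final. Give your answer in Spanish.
La velocidad en t = 2 es v = -138.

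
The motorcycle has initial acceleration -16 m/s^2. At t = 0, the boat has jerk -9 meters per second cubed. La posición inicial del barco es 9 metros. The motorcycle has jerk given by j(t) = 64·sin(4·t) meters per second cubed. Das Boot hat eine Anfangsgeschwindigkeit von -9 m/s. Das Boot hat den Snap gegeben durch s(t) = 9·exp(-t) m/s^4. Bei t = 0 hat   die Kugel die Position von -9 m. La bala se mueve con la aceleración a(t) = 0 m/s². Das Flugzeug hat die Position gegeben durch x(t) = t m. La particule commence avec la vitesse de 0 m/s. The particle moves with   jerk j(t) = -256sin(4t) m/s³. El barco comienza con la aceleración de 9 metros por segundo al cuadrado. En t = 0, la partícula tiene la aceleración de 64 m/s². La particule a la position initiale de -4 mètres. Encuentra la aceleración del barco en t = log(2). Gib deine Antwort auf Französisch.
En partant du snap s(t) = 9·exp(-t), nous prenons 2 intégrales. En intégrant le snap et en utilisant la condition initiale j(0) = -9, nous obtenons j(t) = -9·exp(-t). L'intégrale du jerk est l'accélération. En utilisant a(0) = 9, nous obtenons a(t) = 9·exp(-t). De l'équation de l'accélération a(t) = 9·exp(-t), nous substituons t = log(2) pour obtenir a = 9/2.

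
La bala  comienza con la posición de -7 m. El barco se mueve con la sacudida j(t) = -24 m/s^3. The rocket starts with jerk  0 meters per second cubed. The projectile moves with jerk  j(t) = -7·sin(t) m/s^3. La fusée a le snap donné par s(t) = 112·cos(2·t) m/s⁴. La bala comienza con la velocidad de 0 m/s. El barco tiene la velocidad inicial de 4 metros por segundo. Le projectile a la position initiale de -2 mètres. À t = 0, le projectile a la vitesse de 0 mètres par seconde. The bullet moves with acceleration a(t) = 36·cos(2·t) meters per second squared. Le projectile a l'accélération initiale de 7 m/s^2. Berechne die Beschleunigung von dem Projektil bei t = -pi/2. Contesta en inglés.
We must find the antiderivative of our jerk equation j(t) = -7·sin(t) 1 time. Taking ∫j(t)dt and applying a(0) = 7, we find a(t) = 7·cos(t). Using a(t) = 7·cos(t) and substituting t = -pi/2, we find a = 0.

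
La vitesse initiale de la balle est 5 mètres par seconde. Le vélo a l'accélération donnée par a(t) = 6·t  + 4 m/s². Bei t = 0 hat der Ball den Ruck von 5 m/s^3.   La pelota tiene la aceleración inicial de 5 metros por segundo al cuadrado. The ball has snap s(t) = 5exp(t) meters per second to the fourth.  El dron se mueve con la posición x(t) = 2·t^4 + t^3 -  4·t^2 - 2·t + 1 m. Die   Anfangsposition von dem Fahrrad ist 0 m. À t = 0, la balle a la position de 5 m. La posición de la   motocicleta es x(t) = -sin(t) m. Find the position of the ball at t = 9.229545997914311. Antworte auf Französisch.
Nous devons trouver la primitive de notre équation du snap s(t) = 5·exp(t) 4 fois. En intégrant le snap et en utilisant la condition initiale j(0) = 5, nous obtenons j(t) = 5·exp(t). En prenant ∫j(t)dt et en appliquant a(0) = 5, nous trouvons a(t) = 5·exp(t). En intégrant l'accélération et en utilisant la condition initiale v(0) = 5, nous obtenons v(t) = 5·exp(t). La primitive de la vitesse est la position. En utilisant x(0) = 5, nous obtenons x(t) = 5·exp(t). Nous avons la position x(t) = 5·exp(t). En substituant t = 9.229545997914311: x(9.229545997914311) = 50969.5620174019.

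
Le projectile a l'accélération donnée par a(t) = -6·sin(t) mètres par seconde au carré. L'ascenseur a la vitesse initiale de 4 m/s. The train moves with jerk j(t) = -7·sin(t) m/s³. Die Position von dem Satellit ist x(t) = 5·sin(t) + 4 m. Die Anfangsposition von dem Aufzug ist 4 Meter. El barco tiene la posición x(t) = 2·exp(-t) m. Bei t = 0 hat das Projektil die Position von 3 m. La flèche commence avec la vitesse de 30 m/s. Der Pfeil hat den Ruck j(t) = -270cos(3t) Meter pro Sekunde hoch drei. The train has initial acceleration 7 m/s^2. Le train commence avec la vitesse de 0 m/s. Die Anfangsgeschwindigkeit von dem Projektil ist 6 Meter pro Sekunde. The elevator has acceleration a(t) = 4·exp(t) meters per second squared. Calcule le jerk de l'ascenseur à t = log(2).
Pour résoudre ceci, nous devons prendre 1 dérivée de notre équation de l'accélération a(t) = 4·exp(t). La dérivée de l'accélération donne le jerk: j(t) = 4·exp(t). De l'équation du jerk j(t) = 4·exp(t), nous substituons t = log(2) pour obtenir j = 8.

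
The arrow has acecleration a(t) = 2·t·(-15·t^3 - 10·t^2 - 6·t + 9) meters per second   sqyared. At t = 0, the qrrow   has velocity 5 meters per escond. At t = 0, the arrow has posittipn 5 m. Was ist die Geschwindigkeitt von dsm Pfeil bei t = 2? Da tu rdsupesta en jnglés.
To find the answer, we compute 1 antiderivative of a(t) = 2·t·(-15·t^3 - 10·t^2 - 6·t + 9). Finding the integral of a(t) and using v(0) = 5: v(t) = -6·t^5 - 5·t^4 - 4·t^3 + 9·t^2 + 5. From the given velocity equation v(t) = -6·t^5 - 5·t^4 - 4·t^3 + 9·t^2 + 5, we substitute t = 2 to get v = -263.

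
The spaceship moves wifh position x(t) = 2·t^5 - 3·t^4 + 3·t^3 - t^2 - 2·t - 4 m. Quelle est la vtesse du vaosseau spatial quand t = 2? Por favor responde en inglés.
To solve this, we need to take 1 derivative of our position equation x(t) = 2·t^5 - 3·t^4 + 3·t^3 - t^2 - 2·t - 4. Differentiating position, we get velocity: v(t) = 10·t^4 - 12·t^3 + 9·t^2 - 2·t - 2. From the given velocity equation v(t) = 10·t^4 - 12·t^3 + 9·t^2 - 2·t - 2, we substitute t = 2 to get v = 94.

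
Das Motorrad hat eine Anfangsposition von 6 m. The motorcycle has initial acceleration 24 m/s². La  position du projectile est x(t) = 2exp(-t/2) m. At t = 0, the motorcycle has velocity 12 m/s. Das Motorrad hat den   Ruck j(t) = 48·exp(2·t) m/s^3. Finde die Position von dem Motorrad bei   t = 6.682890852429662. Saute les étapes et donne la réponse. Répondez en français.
À t = 6.682890852429662, x = 3826806.39574089.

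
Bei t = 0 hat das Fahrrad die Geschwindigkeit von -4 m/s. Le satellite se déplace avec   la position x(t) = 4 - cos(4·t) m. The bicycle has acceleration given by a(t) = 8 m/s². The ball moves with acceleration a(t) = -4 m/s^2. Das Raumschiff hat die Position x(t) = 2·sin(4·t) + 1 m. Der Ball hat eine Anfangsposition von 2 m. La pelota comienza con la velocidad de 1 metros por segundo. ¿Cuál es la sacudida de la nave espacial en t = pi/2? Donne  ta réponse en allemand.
Ausgehend von der Position x(t) = 2·sin(4·t) + 1, nehmen wir 3 Ableitungen. Die Ableitung von der Position ergibt die Geschwindigkeit: v(t) = 8·cos(4·t). Die Ableitung von der Geschwindigkeit ergibt die Beschleunigung: a(t) = -32·sin(4·t). Durch Ableiten von der Beschleunigung erhalten wir den Ruck: j(t) = -128·cos(4·t). Mit j(t) = -128·cos(4·t) und Einsetzen von t = pi/2, finden wir j = -128.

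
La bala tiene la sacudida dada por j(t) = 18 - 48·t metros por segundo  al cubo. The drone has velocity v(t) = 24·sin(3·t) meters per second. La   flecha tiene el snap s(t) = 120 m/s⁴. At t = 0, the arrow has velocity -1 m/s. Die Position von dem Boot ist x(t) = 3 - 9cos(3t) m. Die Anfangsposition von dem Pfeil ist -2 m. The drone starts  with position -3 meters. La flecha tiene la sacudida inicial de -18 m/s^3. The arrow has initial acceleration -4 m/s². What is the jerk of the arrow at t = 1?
To solve this, we need to take 1 antiderivative of our snap equation s(t) = 120. The integral of snap is jerk. Using j(0) = -18, we get j(t) = 120·t - 18. From the given jerk equation j(t) = 120·t - 18, we substitute t = 1 to get j = 102.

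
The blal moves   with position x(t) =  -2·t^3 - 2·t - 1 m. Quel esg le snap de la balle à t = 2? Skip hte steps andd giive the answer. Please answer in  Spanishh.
La respuesta es 0.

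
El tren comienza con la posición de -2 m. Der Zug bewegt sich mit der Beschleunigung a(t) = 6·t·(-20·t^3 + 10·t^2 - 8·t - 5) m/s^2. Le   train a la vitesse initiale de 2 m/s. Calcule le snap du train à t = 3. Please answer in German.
Wir müssen unsere Gleichung für die Beschleunigung a(t) = 6·t·(-20·t^3 + 10·t^2 - 8·t - 5) 2-mal ableiten. Durch Ableiten von der Beschleunigung erhalten wir den Ruck: j(t) = -120·t^3 + 60·t^2 + 6·t·(-60·t^2 + 20·t - 8) - 48·t - 30. Mit d/dt von j(t) finden wir s(t) = -720·t^2 + 6·t·(20 - 120·t) + 240·t - 96. Aus der Gleichung für den Snap s(t) = -720·t^2 + 6·t·(20 - 120·t) + 240·t - 96, setzen wir t = 3 ein und erhalten s = -11976.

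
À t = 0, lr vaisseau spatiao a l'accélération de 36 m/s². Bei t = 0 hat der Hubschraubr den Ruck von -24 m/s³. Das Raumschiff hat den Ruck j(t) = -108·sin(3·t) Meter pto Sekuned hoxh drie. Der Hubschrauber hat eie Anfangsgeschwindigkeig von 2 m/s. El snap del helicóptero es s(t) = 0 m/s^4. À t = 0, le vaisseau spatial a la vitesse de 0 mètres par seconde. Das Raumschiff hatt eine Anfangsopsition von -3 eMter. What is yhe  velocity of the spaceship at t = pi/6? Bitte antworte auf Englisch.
We must find the integral of our jerk equation j(t) = -108·sin(3·t) 2 times. The integral of jerk is acceleration. Using a(0) = 36, we get a(t) = 36·cos(3·t). Taking ∫a(t)dt and applying v(0) = 0, we find v(t) = 12·sin(3·t). We have velocity v(t) = 12·sin(3·t). Substituting t = pi/6: v(pi/6) = 12.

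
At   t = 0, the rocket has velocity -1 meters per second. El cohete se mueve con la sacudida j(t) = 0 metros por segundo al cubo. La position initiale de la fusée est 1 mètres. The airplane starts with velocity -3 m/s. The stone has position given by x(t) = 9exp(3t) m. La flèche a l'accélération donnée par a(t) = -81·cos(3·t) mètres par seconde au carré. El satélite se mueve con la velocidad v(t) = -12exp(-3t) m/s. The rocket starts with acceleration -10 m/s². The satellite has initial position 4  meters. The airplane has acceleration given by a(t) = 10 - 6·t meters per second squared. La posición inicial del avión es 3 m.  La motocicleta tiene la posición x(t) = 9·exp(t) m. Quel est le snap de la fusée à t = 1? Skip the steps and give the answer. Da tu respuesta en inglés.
s(1) = 0.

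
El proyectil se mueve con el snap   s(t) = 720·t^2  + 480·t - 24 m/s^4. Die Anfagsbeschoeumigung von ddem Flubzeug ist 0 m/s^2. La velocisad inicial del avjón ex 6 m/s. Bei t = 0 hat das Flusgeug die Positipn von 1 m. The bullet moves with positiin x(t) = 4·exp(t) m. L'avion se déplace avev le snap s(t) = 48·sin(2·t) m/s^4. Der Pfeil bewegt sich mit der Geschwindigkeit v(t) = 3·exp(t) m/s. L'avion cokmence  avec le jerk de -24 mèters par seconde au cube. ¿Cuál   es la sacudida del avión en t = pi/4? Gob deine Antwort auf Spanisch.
Necesitamos integrar nuestra ecuación del snap s(t) = 48·sin(2·t) 1 vez. La antiderivada del snap es la sacudida. Usando j(0) = -24, obtenemos j(t) = -24·cos(2·t). De la ecuación de la sacudida j(t) = -24·cos(2·t), sustituimos t = pi/4 para obtener j = 0.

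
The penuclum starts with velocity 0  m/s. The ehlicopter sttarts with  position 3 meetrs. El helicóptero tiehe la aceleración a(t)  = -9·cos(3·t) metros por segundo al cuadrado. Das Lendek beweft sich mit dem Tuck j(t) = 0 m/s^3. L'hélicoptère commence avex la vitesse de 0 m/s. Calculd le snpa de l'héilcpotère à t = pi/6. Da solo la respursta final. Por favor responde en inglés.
The snap at t = pi/6 is s = 0.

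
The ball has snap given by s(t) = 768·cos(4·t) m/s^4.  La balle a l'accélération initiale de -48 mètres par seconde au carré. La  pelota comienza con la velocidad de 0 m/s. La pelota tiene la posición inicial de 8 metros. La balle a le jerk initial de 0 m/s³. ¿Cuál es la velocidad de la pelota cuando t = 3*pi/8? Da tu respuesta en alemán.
Ausgehend von dem Snap s(t) = 768·cos(4·t), nehmen wir 3 Stammfunktionen. Die Stammfunktion von dem Snap ist der Ruck. Mit j(0) = 0 erhalten wir j(t) = 192·sin(4·t). Durch Integration von dem Ruck und Verwendung der Anfangsbedingung a(0) = -48, erhalten wir a(t) = -48·cos(4·t). Durch Integration von der Beschleunigung und Verwendung der Anfangsbedingung v(0) = 0, erhalten wir v(t) = -12·sin(4·t). Wir haben die Geschwindigkeit v(t) = -12·sin(4·t). Durch Einsetzen von t = 3*pi/8: v(3*pi/8) = 12.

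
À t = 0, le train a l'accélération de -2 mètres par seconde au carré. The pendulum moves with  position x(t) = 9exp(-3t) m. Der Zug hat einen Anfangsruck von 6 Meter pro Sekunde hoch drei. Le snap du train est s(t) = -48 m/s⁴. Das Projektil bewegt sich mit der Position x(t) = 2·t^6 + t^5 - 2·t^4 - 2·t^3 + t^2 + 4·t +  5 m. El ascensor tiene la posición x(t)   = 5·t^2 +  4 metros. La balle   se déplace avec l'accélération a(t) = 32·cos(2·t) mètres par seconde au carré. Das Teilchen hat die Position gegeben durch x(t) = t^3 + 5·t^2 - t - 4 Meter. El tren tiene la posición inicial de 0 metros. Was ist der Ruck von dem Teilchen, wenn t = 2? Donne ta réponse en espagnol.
Para resolver esto, necesitamos tomar 3 derivadas de nuestra ecuación de la posición x(t) = t^3 + 5·t^2 - t - 4. La derivada de la posición da la velocidad: v(t) = 3·t^2 + 10·t - 1. Derivando la velocidad, obtenemos la aceleración: a(t) = 6·t + 10. La derivada de la aceleración da la sacudida: j(t) = 6. De la ecuación de la sacudida j(t) = 6, sustituimos t = 2 para obtener j = 6.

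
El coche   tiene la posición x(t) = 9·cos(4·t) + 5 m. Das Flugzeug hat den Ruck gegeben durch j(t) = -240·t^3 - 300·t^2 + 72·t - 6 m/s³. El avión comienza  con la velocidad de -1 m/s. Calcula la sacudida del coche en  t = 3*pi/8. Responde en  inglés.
To solve this, we need to take 3 derivatives of our position equation x(t) = 9·cos(4·t) + 5. Differentiating position, we get velocity: v(t) = -36·sin(4·t). Differentiating velocity, we get acceleration: a(t) = -144·cos(4·t). Taking d/dt of a(t), we find j(t) = 576·sin(4·t). Using j(t) = 576·sin(4·t) and substituting t = 3*pi/8, we find j = -576.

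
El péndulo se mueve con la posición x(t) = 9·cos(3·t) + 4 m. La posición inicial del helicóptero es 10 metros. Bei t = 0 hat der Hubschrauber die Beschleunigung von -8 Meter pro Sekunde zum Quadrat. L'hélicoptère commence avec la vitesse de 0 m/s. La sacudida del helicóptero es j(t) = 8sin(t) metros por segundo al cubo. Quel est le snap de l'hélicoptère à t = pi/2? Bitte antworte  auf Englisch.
To solve this, we need to take 1 derivative of our jerk equation j(t) = 8·sin(t). Taking d/dt of j(t), we find s(t) = 8·cos(t). Using s(t) = 8·cos(t) and substituting t = pi/2, we find s = 0.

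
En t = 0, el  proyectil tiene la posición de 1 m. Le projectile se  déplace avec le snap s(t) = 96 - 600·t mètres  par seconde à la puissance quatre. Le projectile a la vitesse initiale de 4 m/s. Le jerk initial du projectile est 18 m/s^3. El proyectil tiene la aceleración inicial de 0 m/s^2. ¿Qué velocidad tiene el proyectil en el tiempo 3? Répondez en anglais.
Starting from snap s(t) = 96 - 600·t, we take 3 integrals. Taking ∫s(t)dt and applying j(0) = 18, we find j(t) = -300·t^2 + 96·t + 18. Taking ∫j(t)dt and applying a(0) = 0, we find a(t) = 2·t·(-50·t^2 + 24·t + 9). The antiderivative of acceleration is velocity. Using v(0) = 4, we get v(t) = -25·t^4 + 16·t^3 + 9·t^2 + 4. From the given velocity equation v(t) = -25·t^4 + 16·t^3 + 9·t^2 + 4, we substitute t = 3 to get v = -1508.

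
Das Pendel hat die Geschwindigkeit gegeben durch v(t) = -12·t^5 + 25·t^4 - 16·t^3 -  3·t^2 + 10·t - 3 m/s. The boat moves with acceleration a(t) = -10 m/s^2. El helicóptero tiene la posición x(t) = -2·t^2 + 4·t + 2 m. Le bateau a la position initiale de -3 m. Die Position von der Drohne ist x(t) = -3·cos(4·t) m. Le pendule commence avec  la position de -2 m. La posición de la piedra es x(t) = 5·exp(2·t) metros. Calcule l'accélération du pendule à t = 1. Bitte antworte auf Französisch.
Nous devons dériver notre équation de la vitesse v(t) = -12·t^5 + 25·t^4 - 16·t^3 - 3·t^2 + 10·t - 3 1 fois. En dérivant la vitesse, nous obtenons l'accélération: a(t) = -60·t^4 + 100·t^3 - 48·t^2 - 6·t + 10. Nous avons l'accélération a(t) = -60·t^4 + 100·t^3 - 48·t^2 - 6·t + 10. En substituant t = 1: a(1) = -4.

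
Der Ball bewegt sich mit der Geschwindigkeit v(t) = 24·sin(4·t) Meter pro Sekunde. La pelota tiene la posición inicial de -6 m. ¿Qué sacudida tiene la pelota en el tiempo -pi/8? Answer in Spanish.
Debemos derivar nuestra ecuación de la velocidad v(t) = 24·sin(4·t) 2 veces. Tomando d/dt de v(t), encontramos a(t) = 96·cos(4·t). Tomando d/dt de a(t), encontramos j(t) = -384·sin(4·t). De la ecuación de la sacudida j(t) = -384·sin(4·t), sustituimos t = -pi/8 para obtener j = 384.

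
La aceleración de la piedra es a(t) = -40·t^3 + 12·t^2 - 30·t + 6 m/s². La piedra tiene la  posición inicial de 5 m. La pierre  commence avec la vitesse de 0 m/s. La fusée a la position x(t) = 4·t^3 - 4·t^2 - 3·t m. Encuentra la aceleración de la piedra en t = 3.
Usando a(t) = -40·t^3 + 12·t^2 - 30·t + 6 y sustituyendo t = 3, encontramos a = -1056.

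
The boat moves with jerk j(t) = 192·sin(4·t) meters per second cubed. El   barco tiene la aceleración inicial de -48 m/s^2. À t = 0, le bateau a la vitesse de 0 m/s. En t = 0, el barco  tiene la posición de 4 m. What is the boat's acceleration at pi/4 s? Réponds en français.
Pour résoudre ceci, nous devons prendre 1 primitive de notre équation du jerk j(t) = 192·sin(4·t). En intégrant le jerk et en utilisant la condition initiale a(0) = -48, nous obtenons a(t) = -48·cos(4·t). En utilisant a(t) = -48·cos(4·t) et en substituant t = pi/4, nous trouvons a = 48.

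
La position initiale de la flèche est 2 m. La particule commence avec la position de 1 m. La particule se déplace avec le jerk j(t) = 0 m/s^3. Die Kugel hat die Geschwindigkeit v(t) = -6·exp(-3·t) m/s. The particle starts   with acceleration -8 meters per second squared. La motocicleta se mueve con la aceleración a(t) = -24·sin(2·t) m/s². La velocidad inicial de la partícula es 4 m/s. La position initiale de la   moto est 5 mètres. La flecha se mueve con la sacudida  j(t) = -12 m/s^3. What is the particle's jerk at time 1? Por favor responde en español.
De la ecuación de la sacudida j(t) = 0, sustituimos t = 1 para obtener j = 0.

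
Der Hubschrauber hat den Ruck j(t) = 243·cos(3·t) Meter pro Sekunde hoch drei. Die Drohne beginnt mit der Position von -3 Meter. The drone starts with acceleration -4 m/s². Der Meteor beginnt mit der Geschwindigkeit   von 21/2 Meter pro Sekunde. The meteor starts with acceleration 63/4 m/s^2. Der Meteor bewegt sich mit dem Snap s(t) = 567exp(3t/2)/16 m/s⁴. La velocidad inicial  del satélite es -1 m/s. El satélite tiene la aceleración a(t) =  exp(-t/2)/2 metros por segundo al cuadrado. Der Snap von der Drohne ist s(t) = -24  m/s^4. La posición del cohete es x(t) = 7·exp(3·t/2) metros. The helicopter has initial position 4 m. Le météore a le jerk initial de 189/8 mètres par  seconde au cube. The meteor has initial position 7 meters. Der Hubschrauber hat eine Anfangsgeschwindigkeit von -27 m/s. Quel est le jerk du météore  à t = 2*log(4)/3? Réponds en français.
Nous devons intégrer notre équation du snap s(t) = 567·exp(3·t/2)/16 1 fois. En prenant ∫s(t)dt et en appliquant j(0) = 189/8, nous trouvons j(t) = 189·exp(3·t/2)/8. En utilisant j(t) = 189·exp(3·t/2)/8 et en substituant t = 2*log(4)/3, nous trouvons j = 189/2.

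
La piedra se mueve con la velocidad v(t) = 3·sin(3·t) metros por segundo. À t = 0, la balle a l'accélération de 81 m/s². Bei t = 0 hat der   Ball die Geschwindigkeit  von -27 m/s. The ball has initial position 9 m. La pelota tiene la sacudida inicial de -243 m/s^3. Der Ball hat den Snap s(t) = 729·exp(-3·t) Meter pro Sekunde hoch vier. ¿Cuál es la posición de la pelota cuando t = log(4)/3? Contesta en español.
Partiendo del snap s(t) = 729·exp(-3·t), tomamos 4 antiderivadas. La antiderivada del snap, con j(0) = -243, da la sacudida: j(t) = -243·exp(-3·t). Tomando ∫j(t)dt y aplicando a(0) = 81, encontramos a(t) = 81·exp(-3·t). Integrando la aceleración y usando la condición inicial v(0) = -27, obtenemos v(t) = -27·exp(-3·t). Tomando ∫v(t)dt y aplicando x(0) = 9, encontramos x(t) = 9·exp(-3·t). Tenemos la posición x(t) = 9·exp(-3·t). Sustituyendo t = log(4)/3: x(log(4)/3) = 9/4.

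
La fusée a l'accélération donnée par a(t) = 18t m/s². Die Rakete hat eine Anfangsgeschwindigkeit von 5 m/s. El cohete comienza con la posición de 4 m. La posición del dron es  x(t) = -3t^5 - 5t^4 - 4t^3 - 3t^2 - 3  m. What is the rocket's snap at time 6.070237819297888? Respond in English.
Starting from acceleration a(t) = 18·t, we take 2 derivatives. The derivative of acceleration gives jerk: j(t) = 18. Taking d/dt of j(t), we find s(t) = 0. We have snap s(t) = 0. Substituting t = 6.070237819297888: s(6.070237819297888) = 0.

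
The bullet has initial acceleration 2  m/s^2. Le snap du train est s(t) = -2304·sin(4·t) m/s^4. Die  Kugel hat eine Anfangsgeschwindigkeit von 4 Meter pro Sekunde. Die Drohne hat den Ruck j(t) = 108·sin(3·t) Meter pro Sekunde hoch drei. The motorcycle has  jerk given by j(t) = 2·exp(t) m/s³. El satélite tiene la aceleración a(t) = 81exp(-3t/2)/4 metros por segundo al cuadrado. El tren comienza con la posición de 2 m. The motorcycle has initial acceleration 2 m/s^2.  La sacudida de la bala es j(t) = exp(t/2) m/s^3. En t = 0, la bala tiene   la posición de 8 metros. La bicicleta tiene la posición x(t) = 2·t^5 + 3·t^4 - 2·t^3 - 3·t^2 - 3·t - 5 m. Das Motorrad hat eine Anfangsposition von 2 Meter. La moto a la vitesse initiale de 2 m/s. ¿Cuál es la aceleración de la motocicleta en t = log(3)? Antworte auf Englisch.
We need to integrate our jerk equation j(t) = 2·exp(t) 1 time. Integrating jerk and using the initial condition a(0) = 2, we get a(t) = 2·exp(t). Using a(t) = 2·exp(t) and substituting t = log(3), we find a = 6.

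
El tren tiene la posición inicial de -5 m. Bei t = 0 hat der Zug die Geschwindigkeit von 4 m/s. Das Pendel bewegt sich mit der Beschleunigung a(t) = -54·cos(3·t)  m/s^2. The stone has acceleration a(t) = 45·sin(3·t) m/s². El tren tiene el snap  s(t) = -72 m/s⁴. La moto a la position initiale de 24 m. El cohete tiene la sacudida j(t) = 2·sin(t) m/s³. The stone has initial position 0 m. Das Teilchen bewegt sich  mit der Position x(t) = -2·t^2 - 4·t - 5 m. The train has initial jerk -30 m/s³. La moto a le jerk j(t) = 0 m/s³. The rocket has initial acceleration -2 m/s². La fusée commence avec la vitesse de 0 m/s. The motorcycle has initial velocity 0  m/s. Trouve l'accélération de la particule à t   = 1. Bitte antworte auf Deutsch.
Um dies zu lösen, müssen wir 2 Ableitungen unserer Gleichung für die Position x(t) = -2·t^2 - 4·t - 5 nehmen. Mit d/dt von x(t) finden wir v(t) = -4·t - 4. Die Ableitung von der Geschwindigkeit ergibt die Beschleunigung: a(t) = -4. Aus der Gleichung für die Beschleunigung a(t) = -4, setzen wir t = 1 ein und erhalten a = -4.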